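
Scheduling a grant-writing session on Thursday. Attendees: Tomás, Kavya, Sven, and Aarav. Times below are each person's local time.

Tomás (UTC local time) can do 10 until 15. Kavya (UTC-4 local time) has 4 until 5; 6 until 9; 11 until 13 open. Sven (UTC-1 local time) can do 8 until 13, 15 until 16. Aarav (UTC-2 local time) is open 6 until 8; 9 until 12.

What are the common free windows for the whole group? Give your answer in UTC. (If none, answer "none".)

Tomás in UTC: 10:00-15:00.
Kavya in UTC: 08:00-09:00, 10:00-13:00, 15:00-17:00 (add 4h to convert from UTC-4).
Sven in UTC: 09:00-14:00, 16:00-17:00 (add 1h to convert from UTC-1).
Aarav in UTC: 08:00-10:00, 11:00-14:00 (add 2h to convert from UTC-2).
Tomás ∩ Kavya: 10:00-13:00.
Tomás ∩ Kavya ∩ Sven: 10:00-13:00.
Tomás ∩ Kavya ∩ Sven ∩ Aarav: 11:00-13:00.

11:00-13:00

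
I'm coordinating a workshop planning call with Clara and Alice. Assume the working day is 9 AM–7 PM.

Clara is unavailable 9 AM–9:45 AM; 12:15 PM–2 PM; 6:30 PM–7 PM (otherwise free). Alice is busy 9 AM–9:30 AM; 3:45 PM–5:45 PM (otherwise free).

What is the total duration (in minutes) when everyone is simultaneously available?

300

Clara free: 09:45-12:15, 14:00-18:30 (invert busy blocks within the working day).
Alice free: 09:30-15:45, 17:45-19:00 (invert busy blocks within the working day).
Clara ∩ Alice: 09:45-12:15, 14:00-15:45, 17:45-18:30.
Summing the common windows: 150 + 105 + 45 = 300 minutes.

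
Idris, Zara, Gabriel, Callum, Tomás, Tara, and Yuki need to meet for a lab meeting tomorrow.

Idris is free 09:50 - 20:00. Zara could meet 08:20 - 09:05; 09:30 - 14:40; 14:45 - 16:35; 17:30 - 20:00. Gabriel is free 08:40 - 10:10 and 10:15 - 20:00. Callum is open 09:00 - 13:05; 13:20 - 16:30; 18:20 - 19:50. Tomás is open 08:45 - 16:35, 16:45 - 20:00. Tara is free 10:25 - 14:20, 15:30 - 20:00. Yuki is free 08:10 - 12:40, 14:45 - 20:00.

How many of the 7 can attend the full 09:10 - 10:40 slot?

Callum, Tomás, and Yuki can make the full 09:10-10:40 slot — that's 3.

3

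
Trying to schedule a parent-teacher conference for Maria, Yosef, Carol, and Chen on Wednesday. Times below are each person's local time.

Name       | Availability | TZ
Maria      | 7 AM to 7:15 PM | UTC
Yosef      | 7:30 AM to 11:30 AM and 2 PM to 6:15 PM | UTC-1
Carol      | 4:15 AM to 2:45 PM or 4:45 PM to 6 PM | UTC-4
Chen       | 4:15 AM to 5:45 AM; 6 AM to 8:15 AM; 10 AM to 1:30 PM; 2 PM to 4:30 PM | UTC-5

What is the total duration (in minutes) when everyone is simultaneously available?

Maria in UTC: 07:00-19:15.
Yosef in UTC: 08:30-12:30, 15:00-19:15 (add 1h to convert from UTC-1).
Carol in UTC: 08:15-18:45, 20:45-22:00 (add 4h to convert from UTC-4).
Chen in UTC: 09:15-10:45, 11:00-13:15, 15:00-18:30, 19:00-21:30 (add 5h to convert from UTC-5).
Maria ∩ Yosef: 08:30-12:30, 15:00-19:15.
Maria ∩ Yosef ∩ Carol: 08:30-12:30, 15:00-18:45.
Maria ∩ Yosef ∩ Carol ∩ Chen: 09:15-10:45, 11:00-12:30, 15:00-18:30.
Summing the common windows: 90 + 90 + 210 = 390 minutes.

390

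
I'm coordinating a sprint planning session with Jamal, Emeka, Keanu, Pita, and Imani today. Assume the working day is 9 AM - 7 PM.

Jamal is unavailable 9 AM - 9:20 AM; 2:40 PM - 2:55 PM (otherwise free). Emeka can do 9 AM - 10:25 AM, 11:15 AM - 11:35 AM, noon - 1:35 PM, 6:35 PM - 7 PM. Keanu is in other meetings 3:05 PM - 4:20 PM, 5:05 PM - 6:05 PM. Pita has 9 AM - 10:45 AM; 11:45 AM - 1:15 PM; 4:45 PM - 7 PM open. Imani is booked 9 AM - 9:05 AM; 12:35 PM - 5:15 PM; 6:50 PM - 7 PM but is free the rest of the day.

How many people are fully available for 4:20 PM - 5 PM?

2

Jamal free: 09:20-14:40, 14:55-19:00 (invert busy blocks within the working day).
Emeka free: 09:00-10:25, 11:15-11:35, 12:00-13:35, 18:35-19:00.
Keanu free: 09:00-15:05, 16:20-17:05, 18:05-19:00 (invert busy blocks within the working day).
Pita free: 09:00-10:45, 11:45-13:15, 16:45-19:00.
Imani free: 09:05-12:35, 17:15-18:50 (invert busy blocks within the working day).
Jamal and Keanu can make the full 16:20-17:00 slot — that's 2.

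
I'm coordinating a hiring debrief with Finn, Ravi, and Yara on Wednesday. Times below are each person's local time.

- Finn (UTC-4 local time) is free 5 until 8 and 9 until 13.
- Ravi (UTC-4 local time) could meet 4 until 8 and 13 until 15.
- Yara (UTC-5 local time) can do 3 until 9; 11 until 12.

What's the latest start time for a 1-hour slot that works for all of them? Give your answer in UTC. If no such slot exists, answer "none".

Finn in UTC: 09:00-12:00, 13:00-17:00 (add 4h to convert from UTC-4).
Ravi in UTC: 08:00-12:00, 17:00-19:00 (add 4h to convert from UTC-4).
Yara in UTC: 08:00-14:00, 16:00-17:00 (add 5h to convert from UTC-5).
Finn ∩ Ravi: 09:00-12:00.
Finn ∩ Ravi ∩ Yara: 09:00-12:00.
The last common window of at least 60 minutes is 09:00-12:00; a 60-minute meeting can start as late as 11:00 and still end by 12:00.

11:00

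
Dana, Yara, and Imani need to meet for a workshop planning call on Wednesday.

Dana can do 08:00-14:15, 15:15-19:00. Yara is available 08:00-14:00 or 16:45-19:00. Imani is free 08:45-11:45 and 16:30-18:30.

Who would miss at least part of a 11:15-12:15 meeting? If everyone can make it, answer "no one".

Dana: free for 11:15-12:15. Yara: free for 11:15-12:15. Imani: not fully free for 11:15-12:15.

Imani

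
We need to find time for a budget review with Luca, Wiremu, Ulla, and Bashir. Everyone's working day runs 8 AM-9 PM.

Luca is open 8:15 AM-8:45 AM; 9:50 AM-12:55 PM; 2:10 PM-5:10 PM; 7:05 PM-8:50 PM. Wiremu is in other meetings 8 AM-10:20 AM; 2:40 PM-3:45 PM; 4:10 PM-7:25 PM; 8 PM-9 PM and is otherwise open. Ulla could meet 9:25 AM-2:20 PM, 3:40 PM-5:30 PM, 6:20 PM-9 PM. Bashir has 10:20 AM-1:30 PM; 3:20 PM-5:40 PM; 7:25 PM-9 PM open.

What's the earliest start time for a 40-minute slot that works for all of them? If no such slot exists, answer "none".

10:20

Luca free: 08:15-08:45, 09:50-12:55, 14:10-17:10, 19:05-20:50.
Wiremu free: 10:20-14:40, 15:45-16:10, 19:25-20:00 (invert busy blocks within the working day).
Ulla free: 09:25-14:20, 15:40-17:30, 18:20-21:00.
Bashir free: 10:20-13:30, 15:20-17:40, 19:25-21:00.
Luca ∩ Wiremu: 10:20-12:55, 14:10-14:40, 15:45-16:10, 19:25-20:00.
Luca ∩ Wiremu ∩ Ulla: 10:20-12:55, 14:10-14:20, 15:45-16:10, 19:25-20:00.
Luca ∩ Wiremu ∩ Ulla ∩ Bashir: 10:20-12:55, 15:45-16:10, 19:25-20:00.
The first common window of at least 40 minutes is 10:20-12:55, so the earliest start is 10:20.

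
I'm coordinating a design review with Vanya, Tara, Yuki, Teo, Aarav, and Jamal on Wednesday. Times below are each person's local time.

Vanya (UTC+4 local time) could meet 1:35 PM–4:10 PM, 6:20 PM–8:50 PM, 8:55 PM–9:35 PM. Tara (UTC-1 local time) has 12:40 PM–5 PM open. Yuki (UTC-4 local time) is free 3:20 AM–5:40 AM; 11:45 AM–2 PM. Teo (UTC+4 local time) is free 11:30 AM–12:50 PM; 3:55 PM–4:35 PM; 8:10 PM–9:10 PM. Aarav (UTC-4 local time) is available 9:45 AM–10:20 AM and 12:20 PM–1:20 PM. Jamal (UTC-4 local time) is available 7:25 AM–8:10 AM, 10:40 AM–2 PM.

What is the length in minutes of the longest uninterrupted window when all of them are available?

Vanya in UTC: 09:35-12:10, 14:20-16:50, 16:55-17:35 (subtract 4h to convert from UTC+4).
Tara in UTC: 13:40-18:00 (add 1h to convert from UTC-1).
Yuki in UTC: 07:20-09:40, 15:45-18:00 (add 4h to convert from UTC-4).
Teo in UTC: 07:30-08:50, 11:55-12:35, 16:10-17:10 (subtract 4h to convert from UTC+4).
Aarav in UTC: 13:45-14:20, 16:20-17:20 (add 4h to convert from UTC-4).
Jamal in UTC: 11:25-12:10, 14:40-18:00 (add 4h to convert from UTC-4).
Vanya ∩ Tara: 14:20-16:50, 16:55-17:35.
Vanya ∩ Tara ∩ Yuki: 15:45-16:50, 16:55-17:35.
Vanya ∩ Tara ∩ Yuki ∩ Teo: 16:10-16:50, 16:55-17:10.
Vanya ∩ Tara ∩ Yuki ∩ Teo ∩ Aarav: 16:20-16:50, 16:55-17:10.
Vanya ∩ Tara ∩ Yuki ∩ Teo ∩ Aarav ∩ Jamal: 16:20-16:50, 16:55-17:10.
Those are the intersection windows.
The longest is 16:20-16:50 at 30 minutes.

30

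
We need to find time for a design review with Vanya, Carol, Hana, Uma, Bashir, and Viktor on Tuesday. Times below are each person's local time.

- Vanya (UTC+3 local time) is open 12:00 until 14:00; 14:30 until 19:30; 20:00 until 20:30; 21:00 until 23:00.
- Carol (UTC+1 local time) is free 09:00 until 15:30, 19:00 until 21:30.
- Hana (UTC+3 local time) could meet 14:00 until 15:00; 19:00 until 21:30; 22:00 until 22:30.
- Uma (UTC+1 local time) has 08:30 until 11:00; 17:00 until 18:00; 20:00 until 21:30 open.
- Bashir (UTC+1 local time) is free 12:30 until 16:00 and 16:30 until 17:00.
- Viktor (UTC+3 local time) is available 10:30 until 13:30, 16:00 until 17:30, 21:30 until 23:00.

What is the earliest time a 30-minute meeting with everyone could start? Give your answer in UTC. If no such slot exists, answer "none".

none

Vanya in UTC: 09:00-11:00, 11:30-16:30, 17:00-17:30, 18:00-20:00 (subtract 3h to convert from UTC+3).
Carol in UTC: 08:00-14:30, 18:00-20:30 (subtract 1h to convert from UTC+1).
Hana in UTC: 11:00-12:00, 16:00-18:30, 19:00-19:30 (subtract 3h to convert from UTC+3).
Uma in UTC: 07:30-10:00, 16:00-17:00, 19:00-20:30 (subtract 1h to convert from UTC+1).
Bashir in UTC: 11:30-15:00, 15:30-16:00 (subtract 1h to convert from UTC+1).
Viktor in UTC: 07:30-10:30, 13:00-14:30, 18:30-20:00 (subtract 3h to convert from UTC+3).
Vanya ∩ Carol: 09:00-11:00, 11:30-14:30, 18:00-20:00.
Vanya ∩ Carol ∩ Hana: 11:30-12:00, 18:00-18:30, 19:00-19:30.
Vanya ∩ Carol ∩ Hana ∩ Uma: 19:00-19:30.
Vanya ∩ Carol ∩ Hana ∩ Uma ∩ Bashir: ∅.
Vanya ∩ Carol ∩ Hana ∩ Uma ∩ Bashir ∩ Viktor: ∅.
There is no time when everyone is free.
No common window is at least 30 minutes long.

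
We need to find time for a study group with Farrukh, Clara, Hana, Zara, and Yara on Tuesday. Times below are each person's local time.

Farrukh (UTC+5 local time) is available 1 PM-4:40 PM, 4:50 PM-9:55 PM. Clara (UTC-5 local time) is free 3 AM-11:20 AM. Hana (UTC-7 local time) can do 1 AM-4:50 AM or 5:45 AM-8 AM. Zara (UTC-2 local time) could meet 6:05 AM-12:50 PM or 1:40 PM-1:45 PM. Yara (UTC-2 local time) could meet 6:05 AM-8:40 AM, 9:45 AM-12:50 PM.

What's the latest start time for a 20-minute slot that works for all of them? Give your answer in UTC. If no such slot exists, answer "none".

Farrukh in UTC: 08:00-11:40, 11:50-16:55 (subtract 5h to convert from UTC+5).
Clara in UTC: 08:00-16:20 (add 5h to convert from UTC-5).
Hana in UTC: 08:00-11:50, 12:45-15:00 (add 7h to convert from UTC-7).
Zara in UTC: 08:05-14:50, 15:40-15:45 (add 2h to convert from UTC-2).
Yara in UTC: 08:05-10:40, 11:45-14:50 (add 2h to convert from UTC-2).
Farrukh ∩ Clara: 08:00-11:40, 11:50-16:20.
Farrukh ∩ Clara ∩ Hana: 08:00-11:40, 12:45-15:00.
Farrukh ∩ Clara ∩ Hana ∩ Zara: 08:05-11:40, 12:45-14:50.
Farrukh ∩ Clara ∩ Hana ∩ Zara ∩ Yara: 08:05-10:40, 12:45-14:50.
The last common window of at least 20 minutes is 12:45-14:50; a 20-minute meeting can start as late as 14:30 and still end by 14:50.

14:30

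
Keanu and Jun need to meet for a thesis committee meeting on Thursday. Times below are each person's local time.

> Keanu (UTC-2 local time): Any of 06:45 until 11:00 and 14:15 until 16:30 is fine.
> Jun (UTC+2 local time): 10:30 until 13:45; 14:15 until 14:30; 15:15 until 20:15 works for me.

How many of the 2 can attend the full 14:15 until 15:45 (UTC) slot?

Keanu in UTC: 08:45-13:00, 16:15-18:30 (add 2h to convert from UTC-2).
Jun in UTC: 08:30-11:45, 12:15-12:30, 13:15-18:15 (subtract 2h to convert from UTC+2).
Jun can make the full 14:15-15:45 slot — that's 1.

1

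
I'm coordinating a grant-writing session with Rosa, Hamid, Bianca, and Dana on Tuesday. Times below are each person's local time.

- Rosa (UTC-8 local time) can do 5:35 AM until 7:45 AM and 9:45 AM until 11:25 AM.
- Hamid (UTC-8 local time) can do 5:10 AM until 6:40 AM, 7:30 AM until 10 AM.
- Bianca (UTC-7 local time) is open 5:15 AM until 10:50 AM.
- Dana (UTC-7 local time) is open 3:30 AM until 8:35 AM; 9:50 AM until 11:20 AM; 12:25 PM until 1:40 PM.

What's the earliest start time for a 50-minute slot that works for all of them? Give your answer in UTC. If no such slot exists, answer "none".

13:35

Rosa in UTC: 13:35-15:45, 17:45-19:25 (add 8h to convert from UTC-8).
Hamid in UTC: 13:10-14:40, 15:30-18:00 (add 8h to convert from UTC-8).
Bianca in UTC: 12:15-17:50 (add 7h to convert from UTC-7).
Dana in UTC: 10:30-15:35, 16:50-18:20, 19:25-20:40 (add 7h to convert from UTC-7).
Rosa ∩ Hamid: 13:35-14:40, 15:30-15:45, 17:45-18:00.
Rosa ∩ Hamid ∩ Bianca: 13:35-14:40, 15:30-15:45, 17:45-17:50.
Rosa ∩ Hamid ∩ Bianca ∩ Dana: 13:35-14:40, 15:30-15:35, 17:45-17:50.
The first common window of at least 50 minutes is 13:35-14:40, so the earliest start is 13:35.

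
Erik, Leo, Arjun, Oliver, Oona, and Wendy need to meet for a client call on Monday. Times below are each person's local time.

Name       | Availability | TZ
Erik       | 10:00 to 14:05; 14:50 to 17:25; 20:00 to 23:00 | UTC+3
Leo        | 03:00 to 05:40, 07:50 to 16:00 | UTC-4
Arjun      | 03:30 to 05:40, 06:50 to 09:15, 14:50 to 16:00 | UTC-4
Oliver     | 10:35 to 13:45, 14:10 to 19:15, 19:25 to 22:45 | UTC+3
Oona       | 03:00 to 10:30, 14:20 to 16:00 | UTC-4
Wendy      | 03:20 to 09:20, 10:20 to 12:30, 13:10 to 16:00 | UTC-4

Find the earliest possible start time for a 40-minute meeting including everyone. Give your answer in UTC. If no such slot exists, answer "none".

07:35

Erik in UTC: 07:00-11:05, 11:50-14:25, 17:00-20:00 (subtract 3h to convert from UTC+3).
Leo in UTC: 07:00-09:40, 11:50-20:00 (add 4h to convert from UTC-4).
Arjun in UTC: 07:30-09:40, 10:50-13:15, 18:50-20:00 (add 4h to convert from UTC-4).
Oliver in UTC: 07:35-10:45, 11:10-16:15, 16:25-19:45 (subtract 3h to convert from UTC+3).
Oona in UTC: 07:00-14:30, 18:20-20:00 (add 4h to convert from UTC-4).
Wendy in UTC: 07:20-13:20, 14:20-16:30, 17:10-20:00 (add 4h to convert from UTC-4).
Erik ∩ Leo: 07:00-09:40, 11:50-14:25, 17:00-20:00.
Erik ∩ Leo ∩ Arjun: 07:30-09:40, 11:50-13:15, 18:50-20:00.
Erik ∩ Leo ∩ Arjun ∩ Oliver: 07:35-09:40, 11:50-13:15, 18:50-19:45.
Erik ∩ Leo ∩ Arjun ∩ Oliver ∩ Oona: 07:35-09:40, 11:50-13:15, 18:50-19:45.
Erik ∩ Leo ∩ Arjun ∩ Oliver ∩ Oona ∩ Wendy: 07:35-09:40, 11:50-13:15, 18:50-19:45.
The first common window of at least 40 minutes is 07:35-09:40, so the earliest start is 07:35.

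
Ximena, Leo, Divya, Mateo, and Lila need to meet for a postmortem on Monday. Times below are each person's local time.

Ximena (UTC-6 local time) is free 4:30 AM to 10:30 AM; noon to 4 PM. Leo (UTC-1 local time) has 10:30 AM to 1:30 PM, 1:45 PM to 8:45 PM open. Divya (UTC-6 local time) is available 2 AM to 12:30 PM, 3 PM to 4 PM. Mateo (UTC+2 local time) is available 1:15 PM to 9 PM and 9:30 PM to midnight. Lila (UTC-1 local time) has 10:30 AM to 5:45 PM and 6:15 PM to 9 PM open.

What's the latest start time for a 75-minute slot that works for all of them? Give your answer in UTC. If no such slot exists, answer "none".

Ximena in UTC: 10:30-16:30, 18:00-22:00 (add 6h to convert from UTC-6).
Leo in UTC: 11:30-14:30, 14:45-21:45 (add 1h to convert from UTC-1).
Divya in UTC: 08:00-18:30, 21:00-22:00 (add 6h to convert from UTC-6).
Mateo in UTC: 11:15-19:00, 19:30-22:00 (subtract 2h to convert from UTC+2).
Lila in UTC: 11:30-18:45, 19:15-22:00 (add 1h to convert from UTC-1).
Ximena ∩ Leo: 11:30-14:30, 14:45-16:30, 18:00-21:45.
Ximena ∩ Leo ∩ Divya: 11:30-14:30, 14:45-16:30, 18:00-18:30, 21:00-21:45.
Ximena ∩ Leo ∩ Divya ∩ Mateo: 11:30-14:30, 14:45-16:30, 18:00-18:30, 21:00-21:45.
Ximena ∩ Leo ∩ Divya ∩ Mateo ∩ Lila: 11:30-14:30, 14:45-16:30, 18:00-18:30, 21:00-21:45.
The last common window of at least 75 minutes is 14:45-16:30; a 75-minute meeting can start as late as 15:15 and still end by 16:30.

15:15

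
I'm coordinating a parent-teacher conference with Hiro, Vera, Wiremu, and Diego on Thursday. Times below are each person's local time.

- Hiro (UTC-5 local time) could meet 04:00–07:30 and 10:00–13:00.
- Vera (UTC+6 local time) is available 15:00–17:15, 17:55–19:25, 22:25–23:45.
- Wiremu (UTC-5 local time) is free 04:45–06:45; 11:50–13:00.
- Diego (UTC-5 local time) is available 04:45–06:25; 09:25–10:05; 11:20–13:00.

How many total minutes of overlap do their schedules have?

145

Hiro in UTC: 09:00-12:30, 15:00-18:00 (add 5h to convert from UTC-5).
Vera in UTC: 09:00-11:15, 11:55-13:25, 16:25-17:45 (subtract 6h to convert from UTC+6).
Wiremu in UTC: 09:45-11:45, 16:50-18:00 (add 5h to convert from UTC-5).
Diego in UTC: 09:45-11:25, 14:25-15:05, 16:20-18:00 (add 5h to convert from UTC-5).
Hiro ∩ Vera: 09:00-11:15, 11:55-12:30, 16:25-17:45.
Hiro ∩ Vera ∩ Wiremu: 09:45-11:15, 16:50-17:45.
Hiro ∩ Vera ∩ Wiremu ∩ Diego: 09:45-11:15, 16:50-17:45.
Summing the common windows: 90 + 55 = 145 minutes.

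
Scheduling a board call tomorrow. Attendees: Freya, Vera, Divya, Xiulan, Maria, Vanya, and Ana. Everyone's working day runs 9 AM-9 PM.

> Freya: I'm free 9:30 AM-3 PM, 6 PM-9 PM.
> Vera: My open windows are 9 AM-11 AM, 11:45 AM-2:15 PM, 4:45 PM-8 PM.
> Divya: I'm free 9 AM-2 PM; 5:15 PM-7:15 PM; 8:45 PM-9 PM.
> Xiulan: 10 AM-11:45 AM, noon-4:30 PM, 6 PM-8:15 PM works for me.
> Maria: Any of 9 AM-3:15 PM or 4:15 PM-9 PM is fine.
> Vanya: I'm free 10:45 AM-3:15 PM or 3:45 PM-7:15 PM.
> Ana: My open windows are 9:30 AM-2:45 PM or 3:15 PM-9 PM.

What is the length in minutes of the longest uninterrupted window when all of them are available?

120

Freya ∩ Vera: 09:30-11:00, 11:45-14:15, 18:00-20:00.
Freya ∩ Vera ∩ Divya: 09:30-11:00, 11:45-14:00, 18:00-19:15.
Freya ∩ Vera ∩ Divya ∩ Xiulan: 10:00-11:00, 12:00-14:00, 18:00-19:15.
Freya ∩ Vera ∩ Divya ∩ Xiulan ∩ Maria: 10:00-11:00, 12:00-14:00, 18:00-19:15.
Freya ∩ Vera ∩ Divya ∩ Xiulan ∩ Maria ∩ Vanya: 10:45-11:00, 12:00-14:00, 18:00-19:15.
Freya ∩ Vera ∩ Divya ∩ Xiulan ∩ Maria ∩ Vanya ∩ Ana: 10:45-11:00, 12:00-14:00, 18:00-19:15.
Those are the intersection windows.
The longest is 12:00-14:00 at 120 minutes.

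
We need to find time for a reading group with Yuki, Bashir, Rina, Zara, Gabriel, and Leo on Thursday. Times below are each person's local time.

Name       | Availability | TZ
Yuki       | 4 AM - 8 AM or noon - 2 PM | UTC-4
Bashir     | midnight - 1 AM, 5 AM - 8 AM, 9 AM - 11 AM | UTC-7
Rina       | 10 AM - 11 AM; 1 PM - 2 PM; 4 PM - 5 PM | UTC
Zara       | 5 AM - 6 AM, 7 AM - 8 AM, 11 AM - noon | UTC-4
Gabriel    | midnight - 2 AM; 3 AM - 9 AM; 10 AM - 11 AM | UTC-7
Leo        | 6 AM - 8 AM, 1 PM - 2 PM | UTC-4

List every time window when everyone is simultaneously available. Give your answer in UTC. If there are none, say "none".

none

Yuki in UTC: 08:00-12:00, 16:00-18:00 (add 4h to convert from UTC-4).
Bashir in UTC: 07:00-08:00, 12:00-15:00, 16:00-18:00 (add 7h to convert from UTC-7).
Rina in UTC: 10:00-11:00, 13:00-14:00, 16:00-17:00.
Zara in UTC: 09:00-10:00, 11:00-12:00, 15:00-16:00 (add 4h to convert from UTC-4).
Gabriel in UTC: 07:00-09:00, 10:00-16:00, 17:00-18:00 (add 7h to convert from UTC-7).
Leo in UTC: 10:00-12:00, 17:00-18:00 (add 4h to convert from UTC-4).
Yuki ∩ Bashir: 16:00-18:00.
Yuki ∩ Bashir ∩ Rina: 16:00-17:00.
Yuki ∩ Bashir ∩ Rina ∩ Zara: ∅.
Yuki ∩ Bashir ∩ Rina ∩ Zara ∩ Gabriel: ∅.
Yuki ∩ Bashir ∩ Rina ∩ Zara ∩ Gabriel ∩ Leo: ∅.
There is no time when everyone is free.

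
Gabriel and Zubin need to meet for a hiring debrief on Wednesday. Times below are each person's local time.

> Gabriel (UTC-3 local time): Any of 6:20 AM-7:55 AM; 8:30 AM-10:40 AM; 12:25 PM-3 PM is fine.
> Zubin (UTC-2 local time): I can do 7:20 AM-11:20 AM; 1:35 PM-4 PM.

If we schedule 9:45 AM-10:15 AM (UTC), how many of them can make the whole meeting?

Gabriel in UTC: 09:20-10:55, 11:30-13:40, 15:25-18:00 (add 3h to convert from UTC-3).
Zubin in UTC: 09:20-13:20, 15:35-18:00 (add 2h to convert from UTC-2).
Gabriel and Zubin can make the full 09:45-10:15 slot — that's 2.

2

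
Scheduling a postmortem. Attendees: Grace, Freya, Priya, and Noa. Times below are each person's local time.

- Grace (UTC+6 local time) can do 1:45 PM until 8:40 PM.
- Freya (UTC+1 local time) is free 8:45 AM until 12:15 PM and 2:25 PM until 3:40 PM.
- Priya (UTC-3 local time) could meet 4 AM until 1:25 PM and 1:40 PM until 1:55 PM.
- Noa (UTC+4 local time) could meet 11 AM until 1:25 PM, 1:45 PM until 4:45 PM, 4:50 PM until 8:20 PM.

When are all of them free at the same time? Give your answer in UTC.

Grace in UTC: 07:45-14:40 (subtract 6h to convert from UTC+6).
Freya in UTC: 07:45-11:15, 13:25-14:40 (subtract 1h to convert from UTC+1).
Priya in UTC: 07:00-16:25, 16:40-16:55 (add 3h to convert from UTC-3).
Noa in UTC: 07:00-09:25, 09:45-12:45, 12:50-16:20 (subtract 4h to convert from UTC+4).
Grace ∩ Freya: 07:45-11:15, 13:25-14:40.
Grace ∩ Freya ∩ Priya: 07:45-11:15, 13:25-14:40.
Grace ∩ Freya ∩ Priya ∩ Noa: 07:45-09:25, 09:45-11:15, 13:25-14:40.

07:45-09:25, 09:45-11:15, 13:25-14:40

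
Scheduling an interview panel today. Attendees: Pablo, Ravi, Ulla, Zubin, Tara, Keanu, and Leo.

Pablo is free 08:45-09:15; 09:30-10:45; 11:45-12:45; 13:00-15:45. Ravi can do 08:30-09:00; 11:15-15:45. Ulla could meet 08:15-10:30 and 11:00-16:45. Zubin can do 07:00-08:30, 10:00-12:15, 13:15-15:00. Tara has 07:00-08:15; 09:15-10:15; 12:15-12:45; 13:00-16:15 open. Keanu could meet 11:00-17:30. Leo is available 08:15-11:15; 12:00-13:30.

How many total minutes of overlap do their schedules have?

15

Pablo ∩ Ravi: 08:45-09:00, 11:45-12:45, 13:00-15:45.
Pablo ∩ Ravi ∩ Ulla: 08:45-09:00, 11:45-12:45, 13:00-15:45.
Pablo ∩ Ravi ∩ Ulla ∩ Zubin: 11:45-12:15, 13:15-15:00.
Pablo ∩ Ravi ∩ Ulla ∩ Zubin ∩ Tara: 13:15-15:00.
Pablo ∩ Ravi ∩ Ulla ∩ Zubin ∩ Tara ∩ Keanu: 13:15-15:00.
Pablo ∩ Ravi ∩ Ulla ∩ Zubin ∩ Tara ∩ Keanu ∩ Leo: 13:15-13:30.
Those are the intersection windows.
That's a single block of 15 minutes.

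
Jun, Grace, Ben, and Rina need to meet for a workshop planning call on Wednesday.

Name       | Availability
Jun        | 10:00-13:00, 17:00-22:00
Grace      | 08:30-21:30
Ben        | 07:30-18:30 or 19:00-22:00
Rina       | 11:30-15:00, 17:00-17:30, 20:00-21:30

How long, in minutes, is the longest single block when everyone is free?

90

Jun ∩ Grace: 10:00-13:00, 17:00-21:30.
Jun ∩ Grace ∩ Ben: 10:00-13:00, 17:00-18:30, 19:00-21:30.
Jun ∩ Grace ∩ Ben ∩ Rina: 11:30-13:00, 17:00-17:30, 20:00-21:30.
The longest is 11:30-13:00 at 90 minutes.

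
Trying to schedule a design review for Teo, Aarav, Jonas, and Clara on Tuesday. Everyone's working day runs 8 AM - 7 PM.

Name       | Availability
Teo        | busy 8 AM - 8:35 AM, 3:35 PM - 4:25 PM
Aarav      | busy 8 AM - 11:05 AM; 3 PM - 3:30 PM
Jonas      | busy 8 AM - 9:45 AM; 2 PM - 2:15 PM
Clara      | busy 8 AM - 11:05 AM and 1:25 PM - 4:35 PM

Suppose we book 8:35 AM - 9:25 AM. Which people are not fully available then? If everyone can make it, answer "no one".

Teo free: 08:35-15:35, 16:25-19:00 (invert busy blocks within the working day).
Aarav free: 11:05-15:00, 15:30-19:00 (invert busy blocks within the working day).
Jonas free: 09:45-14:00, 14:15-19:00 (invert busy blocks within the working day).
Clara free: 11:05-13:25, 16:35-19:00 (invert busy blocks within the working day).
Teo: free for 08:35-09:25. Aarav: not fully free for 08:35-09:25. Jonas: not fully free for 08:35-09:25. Clara: not fully free for 08:35-09:25.

Aarav, Clara, Jonas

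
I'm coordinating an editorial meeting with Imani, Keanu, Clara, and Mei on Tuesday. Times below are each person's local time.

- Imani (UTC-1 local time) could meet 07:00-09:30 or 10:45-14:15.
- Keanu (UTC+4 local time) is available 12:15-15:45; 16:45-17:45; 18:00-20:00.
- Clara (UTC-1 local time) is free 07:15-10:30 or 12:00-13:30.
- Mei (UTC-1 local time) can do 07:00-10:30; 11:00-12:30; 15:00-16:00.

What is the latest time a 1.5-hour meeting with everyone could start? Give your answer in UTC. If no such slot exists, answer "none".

Imani in UTC: 08:00-10:30, 11:45-15:15 (add 1h to convert from UTC-1).
Keanu in UTC: 08:15-11:45, 12:45-13:45, 14:00-16:00 (subtract 4h to convert from UTC+4).
Clara in UTC: 08:15-11:30, 13:00-14:30 (add 1h to convert from UTC-1).
Mei in UTC: 08:00-11:30, 12:00-13:30, 16:00-17:00 (add 1h to convert from UTC-1).
Imani ∩ Keanu: 08:15-10:30, 12:45-13:45, 14:00-15:15.
Imani ∩ Keanu ∩ Clara: 08:15-10:30, 13:00-13:45, 14:00-14:30.
Imani ∩ Keanu ∩ Clara ∩ Mei: 08:15-10:30, 13:00-13:30.
The last common window of at least 90 minutes is 08:15-10:30; a 90-minute meeting can start as late as 09:00 and still end by 10:30.

09:00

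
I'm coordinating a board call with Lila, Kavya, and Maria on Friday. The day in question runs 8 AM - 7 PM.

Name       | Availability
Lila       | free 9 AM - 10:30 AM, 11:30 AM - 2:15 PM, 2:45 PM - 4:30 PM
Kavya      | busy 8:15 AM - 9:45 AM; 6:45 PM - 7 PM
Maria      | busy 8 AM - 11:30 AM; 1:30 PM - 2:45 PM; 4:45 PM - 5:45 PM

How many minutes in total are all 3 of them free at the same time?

Lila free: 09:00-10:30, 11:30-14:15, 14:45-16:30.
Kavya free: 08:00-08:15, 09:45-18:45 (invert busy blocks within the working day).
Maria free: 11:30-13:30, 14:45-16:45, 17:45-19:00 (invert busy blocks within the working day).
Lila ∩ Kavya: 09:45-10:30, 11:30-14:15, 14:45-16:30.
Lila ∩ Kavya ∩ Maria: 11:30-13:30, 14:45-16:30.
Summing the common windows: 120 + 105 = 225 minutes.

225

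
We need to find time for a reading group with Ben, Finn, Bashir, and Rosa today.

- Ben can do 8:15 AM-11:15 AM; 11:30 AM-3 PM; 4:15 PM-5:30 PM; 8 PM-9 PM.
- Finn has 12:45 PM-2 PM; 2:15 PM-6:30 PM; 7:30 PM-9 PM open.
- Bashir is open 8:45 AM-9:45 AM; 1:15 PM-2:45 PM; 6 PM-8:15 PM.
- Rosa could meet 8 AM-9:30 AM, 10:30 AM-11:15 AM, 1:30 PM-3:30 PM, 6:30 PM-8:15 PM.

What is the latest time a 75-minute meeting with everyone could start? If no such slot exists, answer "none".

none

Ben ∩ Finn: 12:45-14:00, 14:15-15:00, 16:15-17:30, 20:00-21:00.
Ben ∩ Finn ∩ Bashir: 13:15-14:00, 14:15-14:45, 20:00-20:15.
Ben ∩ Finn ∩ Bashir ∩ Rosa: 13:30-14:00, 14:15-14:45, 20:00-20:15.
No common window is at least 75 minutes long.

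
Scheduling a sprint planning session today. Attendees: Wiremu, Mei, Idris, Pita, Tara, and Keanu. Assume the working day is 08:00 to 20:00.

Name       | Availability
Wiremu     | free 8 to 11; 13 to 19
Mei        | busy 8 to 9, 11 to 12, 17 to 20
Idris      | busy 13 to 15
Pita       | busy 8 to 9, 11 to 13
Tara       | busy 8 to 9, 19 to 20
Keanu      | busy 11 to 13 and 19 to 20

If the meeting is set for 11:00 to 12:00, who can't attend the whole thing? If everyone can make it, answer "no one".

Wiremu free: 08:00-11:00, 13:00-19:00.
Mei free: 09:00-11:00, 12:00-17:00 (invert busy blocks within the working day).
Idris free: 08:00-13:00, 15:00-20:00 (invert busy blocks within the working day).
Pita free: 09:00-11:00, 13:00-20:00 (invert busy blocks within the working day).
Tara free: 09:00-19:00 (invert busy blocks within the working day).
Keanu free: 08:00-11:00, 13:00-19:00 (invert busy blocks within the working day).
Wiremu: not fully free for 11:00-12:00. Mei: not fully free for 11:00-12:00. Idris: free for 11:00-12:00. Pita: not fully free for 11:00-12:00. Tara: free for 11:00-12:00. Keanu: not fully free for 11:00-12:00.

Keanu, Mei, Pita, Wiremu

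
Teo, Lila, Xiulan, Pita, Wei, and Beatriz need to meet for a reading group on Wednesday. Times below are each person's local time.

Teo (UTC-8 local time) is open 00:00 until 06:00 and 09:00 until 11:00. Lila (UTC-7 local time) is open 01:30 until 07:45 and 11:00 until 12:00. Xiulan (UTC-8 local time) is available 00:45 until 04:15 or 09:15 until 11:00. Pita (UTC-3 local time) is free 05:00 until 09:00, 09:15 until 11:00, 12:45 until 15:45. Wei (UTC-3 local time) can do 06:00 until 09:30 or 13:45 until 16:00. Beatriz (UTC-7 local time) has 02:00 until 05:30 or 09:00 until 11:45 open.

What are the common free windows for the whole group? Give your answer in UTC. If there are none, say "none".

09:00-12:00, 18:00-18:45

Teo in UTC: 08:00-14:00, 17:00-19:00 (add 8h to convert from UTC-8).
Lila in UTC: 08:30-14:45, 18:00-19:00 (add 7h to convert from UTC-7).
Xiulan in UTC: 08:45-12:15, 17:15-19:00 (add 8h to convert from UTC-8).
Pita in UTC: 08:00-12:00, 12:15-14:00, 15:45-18:45 (add 3h to convert from UTC-3).
Wei in UTC: 09:00-12:30, 16:45-19:00 (add 3h to convert from UTC-3).
Beatriz in UTC: 09:00-12:30, 16:00-18:45 (add 7h to convert from UTC-7).
Teo ∩ Lila: 08:30-14:00, 18:00-19:00.
Teo ∩ Lila ∩ Xiulan: 08:45-12:15, 18:00-19:00.
Teo ∩ Lila ∩ Xiulan ∩ Pita: 08:45-12:00, 18:00-18:45.
Teo ∩ Lila ∩ Xiulan ∩ Pita ∩ Wei: 09:00-12:00, 18:00-18:45.
Teo ∩ Lila ∩ Xiulan ∩ Pita ∩ Wei ∩ Beatriz: 09:00-12:00, 18:00-18:45.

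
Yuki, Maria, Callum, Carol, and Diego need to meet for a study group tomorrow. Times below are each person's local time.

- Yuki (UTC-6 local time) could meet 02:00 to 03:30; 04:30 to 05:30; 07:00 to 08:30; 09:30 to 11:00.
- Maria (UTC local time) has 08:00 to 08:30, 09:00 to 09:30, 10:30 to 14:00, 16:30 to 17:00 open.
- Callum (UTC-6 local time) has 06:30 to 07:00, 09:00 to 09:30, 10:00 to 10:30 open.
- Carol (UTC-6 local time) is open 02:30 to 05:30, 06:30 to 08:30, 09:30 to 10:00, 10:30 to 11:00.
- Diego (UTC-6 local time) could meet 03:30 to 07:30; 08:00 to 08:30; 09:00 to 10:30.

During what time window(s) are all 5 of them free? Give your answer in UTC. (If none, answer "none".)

none

Yuki in UTC: 08:00-09:30, 10:30-11:30, 13:00-14:30, 15:30-17:00 (add 6h to convert from UTC-6).
Maria in UTC: 08:00-08:30, 09:00-09:30, 10:30-14:00, 16:30-17:00.
Callum in UTC: 12:30-13:00, 15:00-15:30, 16:00-16:30 (add 6h to convert from UTC-6).
Carol in UTC: 08:30-11:30, 12:30-14:30, 15:30-16:00, 16:30-17:00 (add 6h to convert from UTC-6).
Diego in UTC: 09:30-13:30, 14:00-14:30, 15:00-16:30 (add 6h to convert from UTC-6).
Yuki ∩ Maria: 08:00-08:30, 09:00-09:30, 10:30-11:30, 13:00-14:00, 16:30-17:00.
Yuki ∩ Maria ∩ Callum: ∅.
Yuki ∩ Maria ∩ Callum ∩ Carol: ∅.
Yuki ∩ Maria ∩ Callum ∩ Carol ∩ Diego: ∅.
There is no time when everyone is free.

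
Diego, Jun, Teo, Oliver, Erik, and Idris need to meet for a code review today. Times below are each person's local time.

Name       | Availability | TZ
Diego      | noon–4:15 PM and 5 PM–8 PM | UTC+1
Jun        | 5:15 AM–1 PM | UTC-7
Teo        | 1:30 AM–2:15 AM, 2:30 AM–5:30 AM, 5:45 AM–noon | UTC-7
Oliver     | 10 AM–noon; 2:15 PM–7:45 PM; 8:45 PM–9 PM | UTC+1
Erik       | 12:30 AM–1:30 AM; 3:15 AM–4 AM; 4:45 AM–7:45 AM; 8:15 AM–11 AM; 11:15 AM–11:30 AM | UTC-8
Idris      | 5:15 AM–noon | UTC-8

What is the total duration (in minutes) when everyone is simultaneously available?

270

Diego in UTC: 11:00-15:15, 16:00-19:00 (subtract 1h to convert from UTC+1).
Jun in UTC: 12:15-20:00 (add 7h to convert from UTC-7).
Teo in UTC: 08:30-09:15, 09:30-12:30, 12:45-19:00 (add 7h to convert from UTC-7).
Oliver in UTC: 09:00-11:00, 13:15-18:45, 19:45-20:00 (subtract 1h to convert from UTC+1).
Erik in UTC: 08:30-09:30, 11:15-12:00, 12:45-15:45, 16:15-19:00, 19:15-19:30 (add 8h to convert from UTC-8).
Idris in UTC: 13:15-20:00 (add 8h to convert from UTC-8).
Diego ∩ Jun: 12:15-15:15, 16:00-19:00.
Diego ∩ Jun ∩ Teo: 12:15-12:30, 12:45-15:15, 16:00-19:00.
Diego ∩ Jun ∩ Teo ∩ Oliver: 13:15-15:15, 16:00-18:45.
Diego ∩ Jun ∩ Teo ∩ Oliver ∩ Erik: 13:15-15:15, 16:15-18:45.
Diego ∩ Jun ∩ Teo ∩ Oliver ∩ Erik ∩ Idris: 13:15-15:15, 16:15-18:45.
So the common availability across everyone is 13:15-15:15, 16:15-18:45.
Summing the common windows: 120 + 150 = 270 minutes.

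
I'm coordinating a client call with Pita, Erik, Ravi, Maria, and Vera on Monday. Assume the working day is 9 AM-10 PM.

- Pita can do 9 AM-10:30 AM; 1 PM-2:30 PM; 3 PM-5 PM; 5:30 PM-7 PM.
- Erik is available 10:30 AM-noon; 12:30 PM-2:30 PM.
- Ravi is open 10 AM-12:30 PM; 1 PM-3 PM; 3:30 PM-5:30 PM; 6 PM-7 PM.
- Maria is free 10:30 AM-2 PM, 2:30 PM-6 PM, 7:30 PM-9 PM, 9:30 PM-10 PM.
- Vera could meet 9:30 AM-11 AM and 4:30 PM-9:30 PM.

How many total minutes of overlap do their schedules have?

Pita ∩ Erik: 13:00-14:30.
Pita ∩ Erik ∩ Ravi: 13:00-14:30.
Pita ∩ Erik ∩ Ravi ∩ Maria: 13:00-14:00.
Pita ∩ Erik ∩ Ravi ∩ Maria ∩ Vera: ∅.
There is no time when everyone is free.
There is no common window, so the total is 0 minutes.

0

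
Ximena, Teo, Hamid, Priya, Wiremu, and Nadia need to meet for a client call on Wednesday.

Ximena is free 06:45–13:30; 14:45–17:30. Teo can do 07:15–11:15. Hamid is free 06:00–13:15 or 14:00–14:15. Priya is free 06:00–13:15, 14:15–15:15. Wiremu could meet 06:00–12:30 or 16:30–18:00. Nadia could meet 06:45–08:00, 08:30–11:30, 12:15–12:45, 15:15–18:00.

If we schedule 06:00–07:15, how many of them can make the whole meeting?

3

Hamid, Priya, and Wiremu can make the full 06:00-07:15 slot — that's 3.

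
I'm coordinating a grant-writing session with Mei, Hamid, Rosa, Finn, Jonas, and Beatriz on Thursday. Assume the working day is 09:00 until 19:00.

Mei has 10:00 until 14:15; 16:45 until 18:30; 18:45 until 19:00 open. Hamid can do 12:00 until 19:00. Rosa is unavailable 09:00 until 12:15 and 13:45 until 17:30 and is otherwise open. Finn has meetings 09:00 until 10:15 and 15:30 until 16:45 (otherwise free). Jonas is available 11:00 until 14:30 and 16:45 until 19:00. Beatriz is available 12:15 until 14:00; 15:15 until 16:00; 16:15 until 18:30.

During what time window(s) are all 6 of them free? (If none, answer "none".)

Mei free: 10:00-14:15, 16:45-18:30, 18:45-19:00.
Hamid free: 12:00-19:00.
Rosa free: 12:15-13:45, 17:30-19:00 (invert busy blocks within the working day).
Finn free: 10:15-15:30, 16:45-19:00 (invert busy blocks within the working day).
Jonas free: 11:00-14:30, 16:45-19:00.
Beatriz free: 12:15-14:00, 15:15-16:00, 16:15-18:30.
Mei ∩ Hamid: 12:00-14:15, 16:45-18:30, 18:45-19:00.
Mei ∩ Hamid ∩ Rosa: 12:15-13:45, 17:30-18:30, 18:45-19:00.
Mei ∩ Hamid ∩ Rosa ∩ Finn: 12:15-13:45, 17:30-18:30, 18:45-19:00.
Mei ∩ Hamid ∩ Rosa ∩ Finn ∩ Jonas: 12:15-13:45, 17:30-18:30, 18:45-19:00.
Mei ∩ Hamid ∩ Rosa ∩ Finn ∩ Jonas ∩ Beatriz: 12:15-13:45, 17:30-18:30.
So the common availability across everyone is 12:15-13:45, 17:30-18:30.

12:15-13:45, 17:30-18:30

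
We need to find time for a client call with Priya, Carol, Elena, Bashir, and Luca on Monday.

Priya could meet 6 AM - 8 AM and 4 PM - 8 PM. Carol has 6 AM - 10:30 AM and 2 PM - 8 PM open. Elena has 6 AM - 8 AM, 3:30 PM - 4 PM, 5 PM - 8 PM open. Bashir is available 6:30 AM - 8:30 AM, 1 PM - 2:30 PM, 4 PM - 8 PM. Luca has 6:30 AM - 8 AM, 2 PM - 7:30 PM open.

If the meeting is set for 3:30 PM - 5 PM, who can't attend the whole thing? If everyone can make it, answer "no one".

Priya: not fully free for 15:30-17:00. Carol: free for 15:30-17:00. Elena: not fully free for 15:30-17:00. Bashir: not fully free for 15:30-17:00. Luca: free for 15:30-17:00.

Bashir, Elena, Priya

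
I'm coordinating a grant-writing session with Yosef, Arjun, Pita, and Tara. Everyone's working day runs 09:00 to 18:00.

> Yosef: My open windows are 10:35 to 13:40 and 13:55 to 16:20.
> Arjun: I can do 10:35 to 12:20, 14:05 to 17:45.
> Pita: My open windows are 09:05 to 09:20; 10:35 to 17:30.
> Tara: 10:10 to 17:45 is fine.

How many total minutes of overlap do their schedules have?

Yosef ∩ Arjun: 10:35-12:20, 14:05-16:20.
Yosef ∩ Arjun ∩ Pita: 10:35-12:20, 14:05-16:20.
Yosef ∩ Arjun ∩ Pita ∩ Tara: 10:35-12:20, 14:05-16:20.
Summing the common windows: 105 + 135 = 240 minutes.

240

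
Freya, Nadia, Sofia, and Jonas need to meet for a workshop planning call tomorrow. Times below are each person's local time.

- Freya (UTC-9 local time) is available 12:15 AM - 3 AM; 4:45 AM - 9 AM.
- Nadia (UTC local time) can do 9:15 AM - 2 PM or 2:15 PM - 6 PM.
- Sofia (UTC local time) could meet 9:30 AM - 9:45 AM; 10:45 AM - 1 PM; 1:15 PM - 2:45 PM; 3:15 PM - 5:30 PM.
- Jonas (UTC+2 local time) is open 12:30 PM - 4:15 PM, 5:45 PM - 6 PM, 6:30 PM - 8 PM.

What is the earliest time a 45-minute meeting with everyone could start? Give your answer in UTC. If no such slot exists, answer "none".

10:45

Freya in UTC: 09:15-12:00, 13:45-18:00 (add 9h to convert from UTC-9).
Nadia in UTC: 09:15-14:00, 14:15-18:00.
Sofia in UTC: 09:30-09:45, 10:45-13:00, 13:15-14:45, 15:15-17:30.
Jonas in UTC: 10:30-14:15, 15:45-16:00, 16:30-18:00 (subtract 2h to convert from UTC+2).
Freya ∩ Nadia: 09:15-12:00, 13:45-14:00, 14:15-18:00.
Freya ∩ Nadia ∩ Sofia: 09:30-09:45, 10:45-12:00, 13:45-14:00, 14:15-14:45, 15:15-17:30.
Freya ∩ Nadia ∩ Sofia ∩ Jonas: 10:45-12:00, 13:45-14:00, 15:45-16:00, 16:30-17:30.
The first common window of at least 45 minutes is 10:45-12:00, so the earliest start is 10:45.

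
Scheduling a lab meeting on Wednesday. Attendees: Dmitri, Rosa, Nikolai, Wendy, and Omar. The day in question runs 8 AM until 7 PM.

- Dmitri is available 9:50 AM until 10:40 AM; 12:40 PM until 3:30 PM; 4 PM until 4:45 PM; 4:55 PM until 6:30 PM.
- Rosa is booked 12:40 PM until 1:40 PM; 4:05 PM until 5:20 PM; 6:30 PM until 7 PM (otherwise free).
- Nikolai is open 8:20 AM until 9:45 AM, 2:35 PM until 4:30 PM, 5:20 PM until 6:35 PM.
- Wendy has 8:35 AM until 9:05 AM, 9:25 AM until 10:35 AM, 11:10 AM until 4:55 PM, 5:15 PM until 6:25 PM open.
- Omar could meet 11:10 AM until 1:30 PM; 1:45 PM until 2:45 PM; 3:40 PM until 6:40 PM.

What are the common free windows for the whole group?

14:35-14:45, 16:00-16:05, 17:20-18:25

Dmitri free: 09:50-10:40, 12:40-15:30, 16:00-16:45, 16:55-18:30.
Rosa free: 08:00-12:40, 13:40-16:05, 17:20-18:30 (invert busy blocks within the working day).
Nikolai free: 08:20-09:45, 14:35-16:30, 17:20-18:35.
Wendy free: 08:35-09:05, 09:25-10:35, 11:10-16:55, 17:15-18:25.
Omar free: 11:10-13:30, 13:45-14:45, 15:40-18:40.
Dmitri ∩ Rosa: 09:50-10:40, 13:40-15:30, 16:00-16:05, 17:20-18:30.
Dmitri ∩ Rosa ∩ Nikolai: 14:35-15:30, 16:00-16:05, 17:20-18:30.
Dmitri ∩ Rosa ∩ Nikolai ∩ Wendy: 14:35-15:30, 16:00-16:05, 17:20-18:25.
Dmitri ∩ Rosa ∩ Nikolai ∩ Wendy ∩ Omar: 14:35-14:45, 16:00-16:05, 17:20-18:25.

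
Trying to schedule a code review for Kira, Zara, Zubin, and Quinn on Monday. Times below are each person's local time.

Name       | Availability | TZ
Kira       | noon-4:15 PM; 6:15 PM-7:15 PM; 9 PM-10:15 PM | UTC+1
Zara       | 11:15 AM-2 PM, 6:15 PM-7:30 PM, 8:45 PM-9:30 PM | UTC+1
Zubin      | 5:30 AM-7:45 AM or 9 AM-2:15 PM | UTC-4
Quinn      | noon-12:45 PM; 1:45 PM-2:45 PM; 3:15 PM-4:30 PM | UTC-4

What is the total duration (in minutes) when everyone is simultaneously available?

Kira in UTC: 11:00-15:15, 17:15-18:15, 20:00-21:15 (subtract 1h to convert from UTC+1).
Zara in UTC: 10:15-13:00, 17:15-18:30, 19:45-20:30 (subtract 1h to convert from UTC+1).
Zubin in UTC: 09:30-11:45, 13:00-18:15 (add 4h to convert from UTC-4).
Quinn in UTC: 16:00-16:45, 17:45-18:45, 19:15-20:30 (add 4h to convert from UTC-4).
Kira ∩ Zara: 11:00-13:00, 17:15-18:15, 20:00-20:30.
Kira ∩ Zara ∩ Zubin: 11:00-11:45, 17:15-18:15.
Kira ∩ Zara ∩ Zubin ∩ Quinn: 17:45-18:15.
Those are the intersection windows.
That's a single block of 30 minutes.

30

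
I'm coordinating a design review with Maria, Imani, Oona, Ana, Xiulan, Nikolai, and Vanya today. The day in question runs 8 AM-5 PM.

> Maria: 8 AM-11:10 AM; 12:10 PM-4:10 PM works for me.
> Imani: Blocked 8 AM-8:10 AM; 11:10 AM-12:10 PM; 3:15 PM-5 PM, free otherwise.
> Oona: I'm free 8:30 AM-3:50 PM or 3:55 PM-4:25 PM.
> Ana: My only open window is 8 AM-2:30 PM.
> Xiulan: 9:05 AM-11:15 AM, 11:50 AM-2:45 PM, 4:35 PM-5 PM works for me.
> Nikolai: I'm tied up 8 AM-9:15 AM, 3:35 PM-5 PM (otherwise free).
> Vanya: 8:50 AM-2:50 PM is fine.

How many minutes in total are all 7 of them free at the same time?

255

Maria free: 08:00-11:10, 12:10-16:10.
Imani free: 08:10-11:10, 12:10-15:15 (invert busy blocks within the working day).
Oona free: 08:30-15:50, 15:55-16:25.
Ana free: 08:00-14:30.
Xiulan free: 09:05-11:15, 11:50-14:45, 16:35-17:00.
Nikolai free: 09:15-15:35 (invert busy blocks within the working day).
Vanya free: 08:50-14:50.
Maria ∩ Imani: 08:10-11:10, 12:10-15:15.
Maria ∩ Imani ∩ Oona: 08:30-11:10, 12:10-15:15.
Maria ∩ Imani ∩ Oona ∩ Ana: 08:30-11:10, 12:10-14:30.
Maria ∩ Imani ∩ Oona ∩ Ana ∩ Xiulan: 09:05-11:10, 12:10-14:30.
Maria ∩ Imani ∩ Oona ∩ Ana ∩ Xiulan ∩ Nikolai: 09:15-11:10, 12:10-14:30.
Maria ∩ Imani ∩ Oona ∩ Ana ∩ Xiulan ∩ Nikolai ∩ Vanya: 09:15-11:10, 12:10-14:30.
Those are the intersection windows.
Summing the common windows: 115 + 140 = 255 minutes.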